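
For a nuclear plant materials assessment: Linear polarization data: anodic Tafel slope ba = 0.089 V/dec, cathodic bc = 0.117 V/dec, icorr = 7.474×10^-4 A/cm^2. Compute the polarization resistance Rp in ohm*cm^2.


Apply the Stern-Geary equation: Rp = ba*bc / (2.303*icorr*(ba+bc))
ba*bc = 0.089*0.117 = 0.010413
ba+bc = 0.206; 2.303*icorr*(ba+bc) = 2.303*7.474×10^-4*0.206 = 3.5458001×10^-4
Rp = 0.010413 / 3.5458001×10^-4 = 29.4 ohm*cm^2

29.4 ohm*cm^2


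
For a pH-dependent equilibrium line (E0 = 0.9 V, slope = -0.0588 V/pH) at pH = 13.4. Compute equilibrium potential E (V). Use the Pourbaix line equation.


Apply the Pourbaix line equation: E = E0 + slope*pH
E = 0.9 + (-0.0588)*13.4 = 0.9 + (-0.78792) = 0.11208 V
Rounded to 3 decimal places: E = 0.112 V

0.112 V


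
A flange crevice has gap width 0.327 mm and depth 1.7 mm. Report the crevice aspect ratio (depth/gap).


Aspect ratio = depth / gap
Ratio = 1.7 / 0.327 = 5.2

5.2


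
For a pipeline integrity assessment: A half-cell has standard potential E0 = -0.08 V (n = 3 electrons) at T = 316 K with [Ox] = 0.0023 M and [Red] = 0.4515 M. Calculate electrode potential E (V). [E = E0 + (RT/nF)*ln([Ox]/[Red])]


Apply the Nernst equation: E = E0 + (RT/nF)*ln([Ox]/[Red])
Step 1: RT/nF = 8.314*316/(3*96485) = 0.00907645 V
Step 2: [Ox]/[Red] = 0.0023/0.4515 = 0.005094
Step 3: ln(0.005094) = -5.279692
Step 4: correction = 0.00907645 * -5.279692 = -0.0479 V
E = -0.08 + -0.0479 = -0.1279 V

-0.1279 V


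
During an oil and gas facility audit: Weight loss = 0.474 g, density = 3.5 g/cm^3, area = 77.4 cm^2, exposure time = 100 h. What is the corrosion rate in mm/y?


Apply the mm/y weight-loss relation: CR = 87600 * W / (D * A * T)
Numerator: 87600 * 0.474 = 41522.4
Denominator: 3.5 * 77.4 * 100 = 27090.0
CR = 41522.4 / 27090.0 = 1.532757 mm/y

1.532757 mm/y


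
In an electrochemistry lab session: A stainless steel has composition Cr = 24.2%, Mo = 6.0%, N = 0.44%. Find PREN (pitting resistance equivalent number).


Apply the PREN formula: PREN = Cr + 3.3*Mo + 16*N
PREN = 24.2 + 3.3*6.0 + 16*0.44
PREN = 24.2 + 19.8 + 7.04 = 51.04

51.04


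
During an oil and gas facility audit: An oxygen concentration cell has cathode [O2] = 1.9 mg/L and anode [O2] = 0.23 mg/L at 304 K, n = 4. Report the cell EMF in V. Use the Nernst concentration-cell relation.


Apply the Nernst concentration-cell relation: E = (RT/nF)*ln(C_cathode/C_anode)
RT/nF = 8.314*304/(4*96485) = 0.00654883 V
ln(1.9/0.23) = 2.11153
E = 0.00654883 * 2.11153 = 0.01383 V

0.01383 V


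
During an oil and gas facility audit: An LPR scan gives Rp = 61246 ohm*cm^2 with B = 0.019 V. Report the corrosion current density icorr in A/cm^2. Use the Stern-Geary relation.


Apply the Stern-Geary relation: icorr = B / Rp
icorr = 0.019 / 61246 = 3.102×10^-7 A/cm^2

3.102×10^-7 A/cm^2


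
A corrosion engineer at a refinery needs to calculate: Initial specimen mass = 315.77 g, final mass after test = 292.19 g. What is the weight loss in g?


Weight loss = initial − final
WL = 315.77 − 292.19 = 23.58 g

23.58 g


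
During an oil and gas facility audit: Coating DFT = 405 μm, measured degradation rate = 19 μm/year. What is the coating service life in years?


Service life = thickness / degradation rate
Life = 405 / 19 = 21.3 years

21.3 years


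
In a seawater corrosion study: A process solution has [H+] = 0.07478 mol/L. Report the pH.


pH = −log10[H+]
pH = −log10(0.07478) = 1.13

1.13


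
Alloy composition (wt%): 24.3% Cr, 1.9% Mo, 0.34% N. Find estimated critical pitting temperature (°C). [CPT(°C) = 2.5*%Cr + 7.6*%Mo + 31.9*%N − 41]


Apply the ASTM G48 empirical CPT estimate: CPT(°C) = 2.5*%Cr + 7.6*%Mo + 31.9*%N − 41
2.5*24.3 = 60.75; 7.6*1.9 = 14.44; 31.9*0.34 = 10.846
CPT = 60.75 + 14.44 + 10.846 − 41 = 45.036 °C
Rounded to 0.1 °C: CPT ≈ 45.0 °C

45.0 °C


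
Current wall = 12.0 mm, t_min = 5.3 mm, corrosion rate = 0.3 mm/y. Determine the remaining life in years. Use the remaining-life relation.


Apply the remaining-life relation: RL = (t_current − t_min) / CR
RL = (12.0 − 5.3) / 0.3 = 6.7 / 0.3 = 22.3 years

22.3 years


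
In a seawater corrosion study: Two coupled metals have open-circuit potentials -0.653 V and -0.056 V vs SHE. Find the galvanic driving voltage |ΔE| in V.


Driving voltage is the absolute potential difference.
|ΔE| = |-0.653 − (-0.056)| = 0.597 V

0.597 V


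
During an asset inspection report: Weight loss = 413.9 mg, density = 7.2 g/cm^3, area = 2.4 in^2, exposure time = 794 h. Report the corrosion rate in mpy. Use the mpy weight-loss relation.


Apply the mpy weight-loss relation: CR = 534 * W / (D * A * T)
Numerator: 534 * 413.9 = 221022.6
Denominator: 7.2 * 2.4 * 794 = 13720.32
CR = 221022.6 / 13720.32 = 16.10914 mpy

16.10914 mpy


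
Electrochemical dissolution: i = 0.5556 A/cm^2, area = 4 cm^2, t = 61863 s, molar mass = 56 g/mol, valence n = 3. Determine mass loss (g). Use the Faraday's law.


Apply Faraday's law: m = i*A*t*M / (n*F)
Total charge passed Q = i*A*t = 0.5556*4*61863 = 137484.3312 C
m = Q*M/(n*F) = 137484.3312*56/(3*96485) = 26.59869 g

26.59869 g


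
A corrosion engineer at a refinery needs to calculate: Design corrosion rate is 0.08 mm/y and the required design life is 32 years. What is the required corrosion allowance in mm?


Corrosion allowance = CR × design life
CA = 0.08 * 32 = 2.56 mm

2.56 mm


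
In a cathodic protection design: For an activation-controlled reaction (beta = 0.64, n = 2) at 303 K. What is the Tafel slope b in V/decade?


Apply the Tafel slope relation: b = 2.303*R*T/(beta*n*F)
Numerator: 2.303 * 8.314 * 303 = 5801.58
Denominator: 0.64 * 2 * 96485 = 123500.8
b = 5801.58 / 123500.8 = 0.047 V/decade

0.047 V/decade


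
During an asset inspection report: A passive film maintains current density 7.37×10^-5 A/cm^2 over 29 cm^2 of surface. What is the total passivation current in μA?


I = i_pass * A, then convert A → μA (×10^6)
I = 7.37×10^-5 * 29 * 10^6 = 2137.3 μA

2137.3 μA


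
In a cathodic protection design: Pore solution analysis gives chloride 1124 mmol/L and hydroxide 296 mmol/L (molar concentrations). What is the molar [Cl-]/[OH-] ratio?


Threshold parameter = [Cl-] / [OH-] (molar basis; both in mmol/L, so units cancel)
Ratio = 1124 / 296 = 3.8

3.8


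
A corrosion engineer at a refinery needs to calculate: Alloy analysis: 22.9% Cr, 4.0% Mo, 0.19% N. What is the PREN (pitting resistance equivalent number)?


Apply the PREN formula: PREN = Cr + 3.3*Mo + 16*N
PREN = 22.9 + 3.3*4.0 + 16*0.19
PREN = 22.9 + 13.2 + 3.04 = 39.14

39.14


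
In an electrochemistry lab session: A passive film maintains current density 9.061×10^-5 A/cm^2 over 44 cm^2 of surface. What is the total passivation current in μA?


I = i_pass * A, then convert A → μA (×10^6)
I = 9.061×10^-5 * 44 * 10^6 = 3986.84 μA

3986.84 μA


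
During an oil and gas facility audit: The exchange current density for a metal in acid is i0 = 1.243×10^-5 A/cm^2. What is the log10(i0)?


i0 = 1.243×10^-5 A/cm^2
log10(i0) = -4.906

-4.906


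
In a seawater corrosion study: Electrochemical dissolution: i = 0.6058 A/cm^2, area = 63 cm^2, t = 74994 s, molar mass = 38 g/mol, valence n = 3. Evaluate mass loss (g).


Apply Faraday's law: m = i*A*t*M / (n*F)
Total charge passed Q = i*A*t = 0.6058*63*74994 = 2862176.0076 C
m = Q*M/(n*F) = 2862176.0076*38/(3*96485) = 375.75 g

375.75 g


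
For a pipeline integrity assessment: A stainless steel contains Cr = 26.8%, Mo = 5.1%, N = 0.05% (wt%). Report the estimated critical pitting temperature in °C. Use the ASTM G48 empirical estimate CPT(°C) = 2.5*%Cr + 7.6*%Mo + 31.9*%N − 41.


Apply the ASTM G48 empirical CPT estimate: CPT(°C) = 2.5*%Cr + 7.6*%Mo + 31.9*%N − 41
2.5*26.8 = 67; 7.6*5.1 = 38.76; 31.9*0.05 = 1.595
CPT = 67 + 38.76 + 1.595 − 41 = 66.355 °C
Rounded to 0.1 °C: CPT ≈ 66.4 °C

66.4 °C


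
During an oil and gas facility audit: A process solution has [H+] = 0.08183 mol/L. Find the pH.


pH = −log10[H+]
pH = −log10(0.08183) = 1.09

1.09


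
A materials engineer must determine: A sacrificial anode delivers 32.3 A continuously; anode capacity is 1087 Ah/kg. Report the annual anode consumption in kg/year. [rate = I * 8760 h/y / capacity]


Annual consumption = current * hours per year / capacity
Rate = 32.3 * 8760 / 1087 = 260.3 kg/year

260.3 kg/year


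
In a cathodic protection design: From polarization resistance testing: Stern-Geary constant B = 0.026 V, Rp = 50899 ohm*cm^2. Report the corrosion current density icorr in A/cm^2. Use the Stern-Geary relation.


Apply the Stern-Geary relation: icorr = B / Rp
icorr = 0.026 / 50899 = 5.108×10^-7 A/cm^2

5.108×10^-7 A/cm^2


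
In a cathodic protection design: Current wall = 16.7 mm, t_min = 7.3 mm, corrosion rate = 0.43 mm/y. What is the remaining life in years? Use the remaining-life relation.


Apply the remaining-life relation: RL = (t_current − t_min) / CR
RL = (16.7 − 7.3) / 0.43 = 9.4 / 0.43 = 21.9 years

21.9 years


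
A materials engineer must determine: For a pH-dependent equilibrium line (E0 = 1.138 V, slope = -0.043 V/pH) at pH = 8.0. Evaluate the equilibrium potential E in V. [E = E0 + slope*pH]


Apply the Pourbaix line equation: E = E0 + slope*pH
E = 1.138 + (-0.043)*8.0 = 1.138 + (-0.344) = 0.794 V
Rounded to 4 decimal places: E = 0.7940 V

0.7940 V


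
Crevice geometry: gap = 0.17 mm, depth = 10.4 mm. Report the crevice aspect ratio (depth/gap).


Aspect ratio = depth / gap
Ratio = 10.4 / 0.17 = 61.2

61.2


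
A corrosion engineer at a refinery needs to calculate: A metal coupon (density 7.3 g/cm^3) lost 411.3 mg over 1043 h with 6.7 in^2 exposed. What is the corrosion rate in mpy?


Apply the mpy weight-loss relation: CR = 534 * W / (D * A * T)
Numerator: 534 * 411.3 = 219634.2
Denominator: 7.3 * 6.7 * 1043 = 51013.13
CR = 219634.2 / 51013.13 = 4.305 mpy

4.305 mpy


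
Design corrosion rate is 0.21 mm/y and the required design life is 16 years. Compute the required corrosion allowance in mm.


Corrosion allowance = CR × design life
CA = 0.21 * 16 = 3.36 mm

3.36 mm


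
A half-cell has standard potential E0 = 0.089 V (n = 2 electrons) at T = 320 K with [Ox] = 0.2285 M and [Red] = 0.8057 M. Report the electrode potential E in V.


Apply the Nernst equation: E = E0 + (RT/nF)*ln([Ox]/[Red])
Step 1: RT/nF = 8.314*320/(2*96485) = 0.01378701 V
Step 2: [Ox]/[Red] = 0.2285/0.8057 = 0.283604
Step 3: ln(0.283604) = -1.260176
Step 4: correction = 0.01378701 * -1.260176 = -0.0174 V
E = 0.089 + -0.0174 = 0.0716 V

0.0716 V


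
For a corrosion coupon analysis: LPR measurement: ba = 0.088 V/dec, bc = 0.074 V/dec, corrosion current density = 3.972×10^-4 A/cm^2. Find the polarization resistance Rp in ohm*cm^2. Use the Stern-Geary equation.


Apply the Stern-Geary equation: Rp = ba*bc / (2.303*icorr*(ba+bc))
ba*bc = 0.088*0.074 = 0.006512
ba+bc = 0.162; 2.303*icorr*(ba+bc) = 2.303*3.972×10^-4*0.162 = 1.4818976×10^-4
Rp = 0.006512 / 1.4818976×10^-4 = 43.9 ohm*cm^2

43.9 ohm*cm^2


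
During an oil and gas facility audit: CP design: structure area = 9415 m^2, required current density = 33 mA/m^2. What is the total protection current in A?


I = area * current density, then convert mA → A (÷1000)
I = 9415 * 33 / 1000 = 310.7 A

310.7 A


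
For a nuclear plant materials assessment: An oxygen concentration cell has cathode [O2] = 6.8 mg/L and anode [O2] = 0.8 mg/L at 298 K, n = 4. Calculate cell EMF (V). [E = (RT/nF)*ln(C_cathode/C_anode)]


Apply the Nernst concentration-cell relation: E = (RT/nF)*ln(C_cathode/C_anode)
RT/nF = 8.314*298/(4*96485) = 0.00641958 V
ln(6.8/0.8) = 2.14007
E = 0.00641958 * 2.14007 = 0.01374 V

0.01374 V


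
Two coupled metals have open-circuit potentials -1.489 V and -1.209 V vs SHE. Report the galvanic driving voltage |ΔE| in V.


Driving voltage is the absolute potential difference.
|ΔE| = |-1.489 − (-1.209)| = 0.28 V

0.28 V


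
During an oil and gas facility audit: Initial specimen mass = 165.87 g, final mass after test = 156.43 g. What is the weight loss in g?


Weight loss = initial − final
WL = 165.87 − 156.43 = 9.44 g

9.44 g


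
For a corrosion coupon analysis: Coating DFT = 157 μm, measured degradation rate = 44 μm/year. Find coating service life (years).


Service life = thickness / degradation rate
Life = 157 / 44 = 3.6 years

3.6 years


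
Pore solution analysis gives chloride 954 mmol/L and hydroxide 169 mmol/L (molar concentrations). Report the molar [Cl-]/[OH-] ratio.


Threshold parameter = [Cl-] / [OH-] (molar basis; both in mmol/L, so units cancel)
Ratio = 954 / 169 = 5.64

5.64


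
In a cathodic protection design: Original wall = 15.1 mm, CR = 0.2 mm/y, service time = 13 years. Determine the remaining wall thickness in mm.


Remaining wall = original − CR × time
t = 15.1 − 0.2*13 = 15.1 − 2.6 = 12.5 mm

12.5 mm


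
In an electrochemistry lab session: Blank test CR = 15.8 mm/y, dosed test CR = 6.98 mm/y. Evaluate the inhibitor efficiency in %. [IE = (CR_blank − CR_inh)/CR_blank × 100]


Apply the inhibitor-efficiency definition: IE = (CR_blank − CR_inh)/CR_blank × 100
IE = (15.8 − 6.98) / 15.8 × 100
IE = 8.82 / 15.8 × 100 = 55.8 %

55.8 %


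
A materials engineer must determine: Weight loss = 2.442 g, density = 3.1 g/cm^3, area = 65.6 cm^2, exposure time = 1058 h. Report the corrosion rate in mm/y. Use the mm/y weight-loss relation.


Apply the mm/y weight-loss relation: CR = 87600 * W / (D * A * T)
Numerator: 87600 * 2.442 = 213919.2
Denominator: 3.1 * 65.6 * 1058 = 215154.88
CR = 213919.2 / 215154.88 = 0.99426 mm/y

0.99426 mm/y


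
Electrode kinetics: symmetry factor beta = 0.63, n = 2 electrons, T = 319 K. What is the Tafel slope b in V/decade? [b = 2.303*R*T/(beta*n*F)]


Apply the Tafel slope relation: b = 2.303*R*T/(beta*n*F)
Numerator: 2.303 * 8.314 * 319 = 6107.94
Denominator: 0.63 * 2 * 96485 = 121571.1
b = 6107.94 / 121571.1 = 0.0502 V/decade

0.0502 V/decade


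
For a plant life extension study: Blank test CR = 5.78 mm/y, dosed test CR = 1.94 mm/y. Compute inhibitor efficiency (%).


Apply the inhibitor-efficiency definition: IE = (CR_blank − CR_inh)/CR_blank × 100
IE = (5.78 − 1.94) / 5.78 × 100
IE = 3.84 / 5.78 × 100 = 66.4 %

66.4 %


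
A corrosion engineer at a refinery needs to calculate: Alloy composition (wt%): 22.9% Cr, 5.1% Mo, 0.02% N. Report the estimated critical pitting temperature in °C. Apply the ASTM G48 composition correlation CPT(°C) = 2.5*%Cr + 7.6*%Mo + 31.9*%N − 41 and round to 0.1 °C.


Apply the ASTM G48 empirical CPT estimate: CPT(°C) = 2.5*%Cr + 7.6*%Mo + 31.9*%N − 41
2.5*22.9 = 57.25; 7.6*5.1 = 38.76; 31.9*0.02 = 0.638
CPT = 57.25 + 38.76 + 0.638 − 41 = 55.648 °C
Rounded to 0.1 °C: CPT ≈ 55.6 °C

55.6 °C


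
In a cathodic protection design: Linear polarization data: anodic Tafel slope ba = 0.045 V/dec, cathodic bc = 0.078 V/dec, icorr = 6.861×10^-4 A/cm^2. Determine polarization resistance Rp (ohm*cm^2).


Apply the Stern-Geary equation: Rp = ba*bc / (2.303*icorr*(ba+bc))
ba*bc = 0.045*0.078 = 0.00351
ba+bc = 0.123; 2.303*icorr*(ba+bc) = 2.303*6.861×10^-4*0.123 = 1.9435086×10^-4
Rp = 0.00351 / 1.9435086×10^-4 = 18.06 ohm*cm^2

18.06 ohm*cm^2


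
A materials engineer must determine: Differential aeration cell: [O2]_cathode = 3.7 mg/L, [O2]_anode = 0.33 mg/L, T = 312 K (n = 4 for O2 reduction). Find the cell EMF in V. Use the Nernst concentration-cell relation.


Apply the Nernst concentration-cell relation: E = (RT/nF)*ln(C_cathode/C_anode)
RT/nF = 8.314*312/(4*96485) = 0.00672117 V
ln(3.7/0.33) = 2.417
E = 0.00672117 * 2.417 = 0.01625 V

0.01625 V


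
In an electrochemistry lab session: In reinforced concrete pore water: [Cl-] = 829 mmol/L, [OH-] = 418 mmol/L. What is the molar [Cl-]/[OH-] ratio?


Threshold parameter = [Cl-] / [OH-] (molar basis; both in mmol/L, so units cancel)
Ratio = 829 / 418 = 1.98

1.98


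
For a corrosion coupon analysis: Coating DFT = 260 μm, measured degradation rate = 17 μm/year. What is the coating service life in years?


Service life = thickness / degradation rate
Life = 260 / 17 = 15.3 years

15.3 years


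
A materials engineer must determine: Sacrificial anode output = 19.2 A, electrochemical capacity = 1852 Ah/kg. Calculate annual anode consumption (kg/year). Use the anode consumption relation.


Annual consumption = current * hours per year / capacity
Rate = 19.2 * 8760 / 1852 = 90.8 kg/year

90.8 kg/year


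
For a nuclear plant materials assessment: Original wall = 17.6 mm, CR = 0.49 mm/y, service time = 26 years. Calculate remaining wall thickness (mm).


Remaining wall = original − CR × time
t = 17.6 − 0.49*26 = 17.6 − 12.74 = 4.86 mm

4.86 mm


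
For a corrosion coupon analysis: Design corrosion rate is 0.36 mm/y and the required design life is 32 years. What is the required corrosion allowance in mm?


Corrosion allowance = CR × design life
CA = 0.36 * 32 = 11.52 mm

11.52 mm


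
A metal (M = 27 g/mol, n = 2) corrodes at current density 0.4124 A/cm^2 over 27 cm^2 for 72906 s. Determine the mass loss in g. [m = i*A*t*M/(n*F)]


Apply Faraday's law: m = i*A*t*M / (n*F)
Total charge passed Q = i*A*t = 0.4124*27*72906 = 811793.7288 C
m = Q*M/(n*F) = 811793.7288*27/(2*96485) = 113.585 g

113.585 g


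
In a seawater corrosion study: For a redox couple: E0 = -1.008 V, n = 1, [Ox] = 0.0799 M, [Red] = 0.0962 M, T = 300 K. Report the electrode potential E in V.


Apply the Nernst equation: E = E0 + (RT/nF)*ln([Ox]/[Red])
Step 1: RT/nF = 8.314*300/(1*96485) = 0.02585065 V
Step 2: [Ox]/[Red] = 0.0799/0.0962 = 0.830561
Step 3: ln(0.830561) = -0.185654
Step 4: correction = 0.02585065 * -0.185654 = -0.0048 V
E = -1.008 + -0.0048 = -1.0128 V

-1.0128 V


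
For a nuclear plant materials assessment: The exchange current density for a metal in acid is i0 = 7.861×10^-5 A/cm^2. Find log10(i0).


i0 = 7.861×10^-5 A/cm^2
log10(i0) = -4.105

-4.105


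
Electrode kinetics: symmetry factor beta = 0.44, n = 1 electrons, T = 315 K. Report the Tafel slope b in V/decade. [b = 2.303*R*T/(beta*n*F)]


Apply the Tafel slope relation: b = 2.303*R*T/(beta*n*F)
Numerator: 2.303 * 8.314 * 315 = 6031.35
Denominator: 0.44 * 1 * 96485 = 42453.4
b = 6031.35 / 42453.4 = 0.1421 V/decade

0.1421 V/decade


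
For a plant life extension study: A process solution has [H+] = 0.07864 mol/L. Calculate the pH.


pH = −log10[H+]
pH = −log10(0.07864) = 1.1

1.1


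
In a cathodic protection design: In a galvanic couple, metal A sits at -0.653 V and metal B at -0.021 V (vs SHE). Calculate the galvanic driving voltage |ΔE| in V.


Driving voltage is the absolute potential difference.
|ΔE| = |-0.653 − (-0.021)| = 0.632 V

0.632 V


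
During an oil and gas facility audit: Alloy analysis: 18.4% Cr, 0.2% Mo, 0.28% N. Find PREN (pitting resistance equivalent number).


Apply the PREN formula: PREN = Cr + 3.3*Mo + 16*N
PREN = 18.4 + 3.3*0.2 + 16*0.28
PREN = 18.4 + 0.66 + 4.48 = 23.54

23.54


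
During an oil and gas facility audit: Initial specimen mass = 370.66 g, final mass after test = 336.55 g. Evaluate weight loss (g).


Weight loss = initial − final
WL = 370.66 − 336.55 = 34.11 g

34.11 g


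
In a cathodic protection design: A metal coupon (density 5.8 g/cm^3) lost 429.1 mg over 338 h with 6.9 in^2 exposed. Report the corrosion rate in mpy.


Apply the mpy weight-loss relation: CR = 534 * W / (D * A * T)
Numerator: 534 * 429.1 = 229139.4
Denominator: 5.8 * 6.9 * 338 = 13526.76
CR = 229139.4 / 13526.76 = 16.93971 mpy

16.93971 mpy


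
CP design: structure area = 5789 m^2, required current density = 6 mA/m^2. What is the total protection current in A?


I = area * current density, then convert mA → A (÷1000)
I = 5789 * 6 / 1000 = 34.73 A

34.73 A


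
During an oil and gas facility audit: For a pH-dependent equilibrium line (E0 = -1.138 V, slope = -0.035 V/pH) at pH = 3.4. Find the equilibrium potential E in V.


Apply the Pourbaix line equation: E = E0 + slope*pH
E = -1.138 + (-0.035)*3.4 = -1.138 + (-0.119) = -1.257 V
Rounded to 3 decimal places: E = -1.257 V

-1.257 V


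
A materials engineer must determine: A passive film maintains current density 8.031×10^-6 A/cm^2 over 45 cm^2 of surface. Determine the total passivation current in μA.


I = i_pass * A, then convert A → μA (×10^6)
I = 8.031×10^-6 * 45 * 10^6 = 361.4 μA

361.4 μA


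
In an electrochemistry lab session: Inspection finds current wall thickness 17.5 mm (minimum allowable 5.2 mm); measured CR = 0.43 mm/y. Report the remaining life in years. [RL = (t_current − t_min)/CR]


Apply the remaining-life relation: RL = (t_current − t_min) / CR
RL = (17.5 − 5.2) / 0.43 = 12.3 / 0.43 = 28.6 years

28.6 years


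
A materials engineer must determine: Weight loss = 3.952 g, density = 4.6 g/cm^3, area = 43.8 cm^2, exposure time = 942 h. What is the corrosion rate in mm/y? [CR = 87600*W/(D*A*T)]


Apply the mm/y weight-loss relation: CR = 87600 * W / (D * A * T)
Numerator: 87600 * 3.952 = 346195.2
Denominator: 4.6 * 43.8 * 942 = 189794.16
CR = 346195.2 / 189794.16 = 1.8241 mm/y

1.8241 mm/y


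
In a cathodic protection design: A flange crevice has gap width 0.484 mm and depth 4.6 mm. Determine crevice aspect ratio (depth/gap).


Aspect ratio = depth / gap
Ratio = 4.6 / 0.484 = 9.5

9.5


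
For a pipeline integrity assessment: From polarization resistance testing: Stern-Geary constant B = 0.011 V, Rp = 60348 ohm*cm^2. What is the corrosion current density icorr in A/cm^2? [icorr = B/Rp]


Apply the Stern-Geary relation: icorr = B / Rp
icorr = 0.011 / 60348 = 1.823×10^-7 A/cm^2

1.823×10^-7 A/cm^2


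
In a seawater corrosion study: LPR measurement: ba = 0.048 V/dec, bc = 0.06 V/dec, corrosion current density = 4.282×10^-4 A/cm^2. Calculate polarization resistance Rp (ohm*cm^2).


Apply the Stern-Geary equation: Rp = ba*bc / (2.303*icorr*(ba+bc))
ba*bc = 0.048*0.06 = 0.00288
ba+bc = 0.108; 2.303*icorr*(ba+bc) = 2.303*4.282×10^-4*0.108 = 1.0650362×10^-4
Rp = 0.00288 / 1.0650362×10^-4 = 27.04 ohm*cm^2

27.04 ohm*cm^2


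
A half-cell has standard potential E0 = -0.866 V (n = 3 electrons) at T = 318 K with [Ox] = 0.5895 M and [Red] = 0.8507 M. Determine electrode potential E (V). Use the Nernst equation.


Apply the Nernst equation: E = E0 + (RT/nF)*ln([Ox]/[Red])
Step 1: RT/nF = 8.314*318/(3*96485) = 0.0091339 V
Step 2: [Ox]/[Red] = 0.5895/0.8507 = 0.692959
Step 3: ln(0.692959) = -0.366784
Step 4: correction = 0.0091339 * -0.366784 = -0.003 V
E = -0.866 + -0.003 = -0.869 V

-0.869 V


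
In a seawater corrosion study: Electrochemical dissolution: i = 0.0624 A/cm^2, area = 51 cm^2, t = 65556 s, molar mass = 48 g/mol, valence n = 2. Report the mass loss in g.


Apply Faraday's law: m = i*A*t*M / (n*F)
Total charge passed Q = i*A*t = 0.0624*51*65556 = 208625.4144 C
m = Q*M/(n*F) = 208625.4144*48/(2*96485) = 51.8942 g

51.8942 g


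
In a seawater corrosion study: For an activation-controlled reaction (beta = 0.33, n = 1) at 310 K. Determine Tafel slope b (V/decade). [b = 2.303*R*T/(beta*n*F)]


Apply the Tafel slope relation: b = 2.303*R*T/(beta*n*F)
Numerator: 2.303 * 8.314 * 310 = 5935.61
Denominator: 0.33 * 1 * 96485 = 31840.05
b = 5935.61 / 31840.05 = 0.186 V/decade

0.186 V/decade


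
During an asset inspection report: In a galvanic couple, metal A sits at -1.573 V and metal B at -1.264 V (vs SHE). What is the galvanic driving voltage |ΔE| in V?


Driving voltage is the absolute potential difference.
|ΔE| = |-1.573 − (-1.264)| = 0.309 V

0.309 V


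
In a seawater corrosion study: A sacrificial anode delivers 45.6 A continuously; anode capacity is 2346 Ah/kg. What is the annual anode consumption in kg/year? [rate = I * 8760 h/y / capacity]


Annual consumption = current * hours per year / capacity
Rate = 45.6 * 8760 / 2346 = 170.3 kg/year

170.3 kg/year


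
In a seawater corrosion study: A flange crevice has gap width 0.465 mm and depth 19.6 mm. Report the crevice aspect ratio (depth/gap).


Aspect ratio = depth / gap
Ratio = 19.6 / 0.465 = 42.2

42.2


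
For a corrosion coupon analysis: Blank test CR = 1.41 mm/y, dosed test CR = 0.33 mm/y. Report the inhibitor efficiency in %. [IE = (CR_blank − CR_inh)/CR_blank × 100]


Apply the inhibitor-efficiency definition: IE = (CR_blank − CR_inh)/CR_blank × 100
IE = (1.41 − 0.33) / 1.41 × 100
IE = 1.08 / 1.41 × 100 = 76.6 %

76.6 %


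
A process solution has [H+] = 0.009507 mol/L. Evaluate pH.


pH = −log10[H+]
pH = −log10(0.009507) = 2.02

2.02


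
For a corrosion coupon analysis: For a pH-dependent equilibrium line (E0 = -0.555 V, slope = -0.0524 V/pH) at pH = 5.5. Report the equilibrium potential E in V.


Apply the Pourbaix line equation: E = E0 + slope*pH
E = -0.555 + (-0.0524)*5.5 = -0.555 + (-0.2882) = -0.8432 V
Rounded to 4 decimal places: E = -0.8432 V

-0.8432 V


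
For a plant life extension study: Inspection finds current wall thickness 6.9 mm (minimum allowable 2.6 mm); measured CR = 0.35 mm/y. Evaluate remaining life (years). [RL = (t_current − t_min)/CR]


Apply the remaining-life relation: RL = (t_current − t_min) / CR
RL = (6.9 − 2.6) / 0.35 = 4.3 / 0.35 = 12.3 years

12.3 years


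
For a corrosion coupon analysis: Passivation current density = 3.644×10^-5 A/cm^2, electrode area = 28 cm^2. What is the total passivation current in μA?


I = i_pass * A, then convert A → μA (×10^6)
I = 3.644×10^-5 * 28 * 10^6 = 1020.32 μA

1020.32 μA


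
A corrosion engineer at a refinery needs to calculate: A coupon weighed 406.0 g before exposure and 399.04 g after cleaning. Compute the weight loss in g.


Weight loss = initial − final
WL = 406.0 − 399.04 = 6.96 g

6.96 g


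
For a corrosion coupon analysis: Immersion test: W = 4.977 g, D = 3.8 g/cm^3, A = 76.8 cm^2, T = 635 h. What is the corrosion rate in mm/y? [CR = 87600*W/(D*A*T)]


Apply the mm/y weight-loss relation: CR = 87600 * W / (D * A * T)
Numerator: 87600 * 4.977 = 435985.2
Denominator: 3.8 * 76.8 * 635 = 185318.4
CR = 435985.2 / 185318.4 = 2.3526 mm/y

2.3526 mm/y


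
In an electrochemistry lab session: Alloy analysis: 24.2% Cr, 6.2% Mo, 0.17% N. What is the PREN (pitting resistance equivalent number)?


Apply the PREN formula: PREN = Cr + 3.3*Mo + 16*N
PREN = 24.2 + 3.3*6.2 + 16*0.17
PREN = 24.2 + 20.46 + 2.72 = 47.38

47.38


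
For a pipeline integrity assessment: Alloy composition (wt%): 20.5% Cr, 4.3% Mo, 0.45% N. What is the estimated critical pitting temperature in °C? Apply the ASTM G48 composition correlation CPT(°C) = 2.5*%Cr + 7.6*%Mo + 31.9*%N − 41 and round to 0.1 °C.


Apply the ASTM G48 empirical CPT estimate: CPT(°C) = 2.5*%Cr + 7.6*%Mo + 31.9*%N − 41
2.5*20.5 = 51.25; 7.6*4.3 = 32.68; 31.9*0.45 = 14.355
CPT = 51.25 + 32.68 + 14.355 − 41 = 57.285 °C
Rounded to 0.1 °C: CPT ≈ 57.3 °C

57.3 °C


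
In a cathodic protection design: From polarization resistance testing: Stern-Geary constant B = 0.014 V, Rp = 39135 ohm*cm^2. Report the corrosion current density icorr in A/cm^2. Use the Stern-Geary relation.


Apply the Stern-Geary relation: icorr = B / Rp
icorr = 0.014 / 39135 = 3.577×10^-7 A/cm^2

3.577×10^-7 A/cm^2


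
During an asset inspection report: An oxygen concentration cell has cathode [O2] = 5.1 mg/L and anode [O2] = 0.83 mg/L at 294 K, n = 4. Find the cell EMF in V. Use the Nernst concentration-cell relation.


Apply the Nernst concentration-cell relation: E = (RT/nF)*ln(C_cathode/C_anode)
RT/nF = 8.314*294/(4*96485) = 0.00633341 V
ln(5.1/0.83) = 1.81557
E = 0.00633341 * 1.81557 = 0.0115 V

0.0115 V


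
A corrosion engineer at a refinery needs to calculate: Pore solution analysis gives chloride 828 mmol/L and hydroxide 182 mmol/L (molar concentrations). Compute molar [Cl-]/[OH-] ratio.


Threshold parameter = [Cl-] / [OH-] (molar basis; both in mmol/L, so units cancel)
Ratio = 828 / 182 = 4.55

4.55


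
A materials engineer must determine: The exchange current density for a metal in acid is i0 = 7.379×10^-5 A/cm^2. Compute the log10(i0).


i0 = 7.379×10^-5 A/cm^2
log10(i0) = -4.132

-4.132


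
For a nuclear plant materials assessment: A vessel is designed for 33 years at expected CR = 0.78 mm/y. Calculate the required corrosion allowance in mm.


Corrosion allowance = CR × design life
CA = 0.78 * 33 = 25.74 mm

25.74 mm


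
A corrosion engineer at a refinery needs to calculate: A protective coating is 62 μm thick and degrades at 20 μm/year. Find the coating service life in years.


Service life = thickness / degradation rate
Life = 62 / 20 = 3.1 years

3.1 years


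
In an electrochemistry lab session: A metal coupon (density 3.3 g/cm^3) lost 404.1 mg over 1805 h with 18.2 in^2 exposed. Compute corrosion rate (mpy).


Apply the mpy weight-loss relation: CR = 534 * W / (D * A * T)
Numerator: 534 * 404.1 = 215789.4
Denominator: 3.3 * 18.2 * 1805 = 108408.3
CR = 215789.4 / 108408.3 = 1.9905 mpy

1.9905 mpy


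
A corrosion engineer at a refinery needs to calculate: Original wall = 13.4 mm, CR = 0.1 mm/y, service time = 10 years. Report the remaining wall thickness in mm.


Remaining wall = original − CR × time
t = 13.4 − 0.1*10 = 13.4 − 1.0 = 12.4 mm

12.4 mm


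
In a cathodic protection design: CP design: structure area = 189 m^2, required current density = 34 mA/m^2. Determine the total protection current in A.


I = area * current density, then convert mA → A (÷1000)
I = 189 * 34 / 1000 = 6.43 A

6.43 A


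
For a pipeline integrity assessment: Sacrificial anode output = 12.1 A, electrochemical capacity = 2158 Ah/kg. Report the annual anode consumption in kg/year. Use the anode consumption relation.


Annual consumption = current * hours per year / capacity
Rate = 12.1 * 8760 / 2158 = 49.1 kg/year

49.1 kg/year


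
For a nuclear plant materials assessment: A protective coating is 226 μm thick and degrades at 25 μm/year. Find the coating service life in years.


Service life = thickness / degradation rate
Life = 226 / 25 = 9.0 years

9.0 years


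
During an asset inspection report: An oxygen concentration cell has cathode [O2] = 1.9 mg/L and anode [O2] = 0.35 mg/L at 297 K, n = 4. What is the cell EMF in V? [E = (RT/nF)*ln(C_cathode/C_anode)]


Apply the Nernst concentration-cell relation: E = (RT/nF)*ln(C_cathode/C_anode)
RT/nF = 8.314*297/(4*96485) = 0.00639804 V
ln(1.9/0.35) = 1.69168
E = 0.00639804 * 1.69168 = 0.01082 V

0.01082 V


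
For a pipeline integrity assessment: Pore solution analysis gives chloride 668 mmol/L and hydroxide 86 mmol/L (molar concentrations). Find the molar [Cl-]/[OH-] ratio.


Threshold parameter = [Cl-] / [OH-] (molar basis; both in mmol/L, so units cancel)
Ratio = 668 / 86 = 7.77

7.77


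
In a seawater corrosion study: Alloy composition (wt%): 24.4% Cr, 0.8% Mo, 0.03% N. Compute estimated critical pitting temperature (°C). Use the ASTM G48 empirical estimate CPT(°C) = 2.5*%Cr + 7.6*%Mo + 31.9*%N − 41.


Apply the ASTM G48 empirical CPT estimate: CPT(°C) = 2.5*%Cr + 7.6*%Mo + 31.9*%N − 41
2.5*24.4 = 61; 7.6*0.8 = 6.08; 31.9*0.03 = 0.957
CPT = 61 + 6.08 + 0.957 − 41 = 27.037 °C
Rounded to 0.1 °C: CPT ≈ 27.0 °C

27.0 °C


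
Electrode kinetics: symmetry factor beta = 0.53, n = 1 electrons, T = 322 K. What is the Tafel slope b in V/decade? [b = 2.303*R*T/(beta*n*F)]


Apply the Tafel slope relation: b = 2.303*R*T/(beta*n*F)
Numerator: 2.303 * 8.314 * 322 = 6165.38
Denominator: 0.53 * 1 * 96485 = 51137.05
b = 6165.38 / 51137.05 = 0.1206 V/decade

0.1206 V/decade


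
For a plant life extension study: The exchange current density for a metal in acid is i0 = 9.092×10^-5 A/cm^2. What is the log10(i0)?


i0 = 9.092×10^-5 A/cm^2
log10(i0) = -4.041

-4.041


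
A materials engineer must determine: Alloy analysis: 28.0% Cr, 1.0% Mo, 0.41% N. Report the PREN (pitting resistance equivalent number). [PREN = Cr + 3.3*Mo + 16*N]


Apply the PREN formula: PREN = Cr + 3.3*Mo + 16*N
PREN = 28.0 + 3.3*1.0 + 16*0.41
PREN = 28.0 + 3.3 + 6.56 = 37.86

37.86


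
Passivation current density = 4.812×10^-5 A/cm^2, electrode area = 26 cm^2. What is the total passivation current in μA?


I = i_pass * A, then convert A → μA (×10^6)
I = 4.812×10^-5 * 26 * 10^6 = 1251.12 μA

1251.12 μA


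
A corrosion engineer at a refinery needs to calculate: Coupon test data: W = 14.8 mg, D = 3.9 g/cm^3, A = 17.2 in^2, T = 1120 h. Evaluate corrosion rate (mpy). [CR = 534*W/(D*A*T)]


Apply the mpy weight-loss relation: CR = 534 * W / (D * A * T)
Numerator: 534 * 14.8 = 7903.2
Denominator: 3.9 * 17.2 * 1120 = 75129.6
CR = 7903.2 / 75129.6 = 0.105 mpy

0.105 mpy


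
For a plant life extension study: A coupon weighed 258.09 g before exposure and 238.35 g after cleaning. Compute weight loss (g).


Weight loss = initial − final
WL = 258.09 − 238.35 = 19.74 g

19.74 g


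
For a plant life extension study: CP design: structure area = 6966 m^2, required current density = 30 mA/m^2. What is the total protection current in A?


I = area * current density, then convert mA → A (÷1000)
I = 6966 * 30 / 1000 = 208.98 A

208.98 A


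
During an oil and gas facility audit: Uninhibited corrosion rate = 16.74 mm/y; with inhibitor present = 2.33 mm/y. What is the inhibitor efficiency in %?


Apply the inhibitor-efficiency definition: IE = (CR_blank − CR_inh)/CR_blank × 100
IE = (16.74 − 2.33) / 16.74 × 100
IE = 14.41 / 16.74 × 100 = 86.1 %

86.1 %


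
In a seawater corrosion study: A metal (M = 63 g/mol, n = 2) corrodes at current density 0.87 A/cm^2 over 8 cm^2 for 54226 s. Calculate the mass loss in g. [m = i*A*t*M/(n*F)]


Apply Faraday's law: m = i*A*t*M / (n*F)
Total charge passed Q = i*A*t = 0.87*8*54226 = 377412.96 C
m = Q*M/(n*F) = 377412.96*63/(2*96485) = 123.2161 g

123.2161 g


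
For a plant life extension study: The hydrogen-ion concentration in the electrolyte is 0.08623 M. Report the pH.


pH = −log10[H+]
pH = −log10(0.08623) = 1.06

1.06


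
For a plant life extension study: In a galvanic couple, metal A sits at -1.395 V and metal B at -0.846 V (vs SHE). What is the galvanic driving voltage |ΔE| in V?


Driving voltage is the absolute potential difference.
|ΔE| = |-1.395 − (-0.846)| = 0.549 V

0.549 V


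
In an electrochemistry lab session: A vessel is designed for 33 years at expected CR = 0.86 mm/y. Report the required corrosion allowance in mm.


Corrosion allowance = CR × design life
CA = 0.86 * 33 = 28.38 mm

28.38 mm


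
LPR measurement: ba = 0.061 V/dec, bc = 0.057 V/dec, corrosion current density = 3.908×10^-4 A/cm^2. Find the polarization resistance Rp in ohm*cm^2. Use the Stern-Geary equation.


Apply the Stern-Geary equation: Rp = ba*bc / (2.303*icorr*(ba+bc))
ba*bc = 0.061*0.057 = 0.003477
ba+bc = 0.118; 2.303*icorr*(ba+bc) = 2.303*3.908×10^-4*0.118 = 1.0620146×10^-4
Rp = 0.003477 / 1.0620146×10^-4 = 32.7 ohm*cm^2

32.7 ohm*cm^2


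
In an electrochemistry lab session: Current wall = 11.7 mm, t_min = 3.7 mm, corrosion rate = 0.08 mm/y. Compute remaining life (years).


Apply the remaining-life relation: RL = (t_current − t_min) / CR
RL = (11.7 − 3.7) / 0.08 = 8.0 / 0.08 = 100.0 years

100.0 years


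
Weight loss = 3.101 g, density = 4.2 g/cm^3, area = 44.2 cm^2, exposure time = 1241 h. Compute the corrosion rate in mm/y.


Apply the mm/y weight-loss relation: CR = 87600 * W / (D * A * T)
Numerator: 87600 * 3.101 = 271647.6
Denominator: 4.2 * 44.2 * 1241 = 230379.24
CR = 271647.6 / 230379.24 = 1.1791 mm/y

1.1791 mm/y


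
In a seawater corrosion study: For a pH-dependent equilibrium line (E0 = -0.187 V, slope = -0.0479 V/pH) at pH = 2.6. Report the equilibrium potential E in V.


Apply the Pourbaix line equation: E = E0 + slope*pH
E = -0.187 + (-0.0479)*2.6 = -0.187 + (-0.12454) = -0.31154 V
Rounded to 3 decimal places: E = -0.312 V

-0.312 V


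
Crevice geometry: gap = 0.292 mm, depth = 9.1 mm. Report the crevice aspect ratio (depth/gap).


Aspect ratio = depth / gap
Ratio = 9.1 / 0.292 = 31.2

31.2


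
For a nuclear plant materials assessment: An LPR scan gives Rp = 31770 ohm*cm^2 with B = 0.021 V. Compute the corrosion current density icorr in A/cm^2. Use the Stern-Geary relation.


Apply the Stern-Geary relation: icorr = B / Rp
icorr = 0.021 / 31770 = 6.61×10^-7 A/cm^2

6.61×10^-7 A/cm^2


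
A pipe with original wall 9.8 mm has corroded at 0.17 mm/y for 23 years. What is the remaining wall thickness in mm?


Remaining wall = original − CR × time
t = 9.8 − 0.17*23 = 9.8 − 3.91 = 5.89 mm

5.89 mm


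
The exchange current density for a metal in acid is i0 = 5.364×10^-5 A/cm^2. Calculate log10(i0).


i0 = 5.364×10^-5 A/cm^2
log10(i0) = -4.271

-4.271


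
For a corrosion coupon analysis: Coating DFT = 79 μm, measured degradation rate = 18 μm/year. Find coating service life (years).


Service life = thickness / degradation rate
Life = 79 / 18 = 4.4 years

4.4 years


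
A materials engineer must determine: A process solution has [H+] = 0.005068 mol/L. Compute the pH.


pH = −log10[H+]
pH = −log10(0.005068) = 2.3

2.3


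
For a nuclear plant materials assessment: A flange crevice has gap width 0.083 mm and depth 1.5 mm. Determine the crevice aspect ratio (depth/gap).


Aspect ratio = depth / gap
Ratio = 1.5 / 0.083 = 18.1

18.1


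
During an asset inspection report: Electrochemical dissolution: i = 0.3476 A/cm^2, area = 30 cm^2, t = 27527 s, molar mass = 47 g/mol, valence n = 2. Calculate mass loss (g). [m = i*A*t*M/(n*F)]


Apply Faraday's law: m = i*A*t*M / (n*F)
Total charge passed Q = i*A*t = 0.3476*30*27527 = 287051.556 C
m = Q*M/(n*F) = 287051.556*47/(2*96485) = 69.915 g

69.915 g


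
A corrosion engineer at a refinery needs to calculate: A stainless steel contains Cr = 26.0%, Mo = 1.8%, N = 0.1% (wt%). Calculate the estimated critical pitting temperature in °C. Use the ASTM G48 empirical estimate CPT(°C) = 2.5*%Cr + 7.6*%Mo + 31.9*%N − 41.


Apply the ASTM G48 empirical CPT estimate: CPT(°C) = 2.5*%Cr + 7.6*%Mo + 31.9*%N − 41
2.5*26.0 = 65; 7.6*1.8 = 13.68; 31.9*0.1 = 3.19
CPT = 65 + 13.68 + 3.19 − 41 = 40.87 °C
Rounded to 0.1 °C: CPT ≈ 40.9 °C

40.9 °C


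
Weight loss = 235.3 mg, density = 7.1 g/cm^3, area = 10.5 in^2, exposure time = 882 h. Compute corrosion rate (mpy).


Apply the mpy weight-loss relation: CR = 534 * W / (D * A * T)
Numerator: 534 * 235.3 = 125650.2
Denominator: 7.1 * 10.5 * 882 = 65753.1
CR = 125650.2 / 65753.1 = 1.91094 mpy

1.91094 mpy


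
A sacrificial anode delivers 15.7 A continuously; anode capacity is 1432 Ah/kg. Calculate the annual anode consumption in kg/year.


Annual consumption = current * hours per year / capacity
Rate = 15.7 * 8760 / 1432 = 96.0 kg/year

96.0 kg/year


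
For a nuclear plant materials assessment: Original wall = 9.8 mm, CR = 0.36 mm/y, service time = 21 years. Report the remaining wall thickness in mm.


Remaining wall = original − CR × time
t = 9.8 − 0.36*21 = 9.8 − 7.56 = 2.24 mm

2.24 mm


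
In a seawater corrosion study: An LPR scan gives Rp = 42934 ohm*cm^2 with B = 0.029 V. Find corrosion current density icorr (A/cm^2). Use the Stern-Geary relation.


Apply the Stern-Geary relation: icorr = B / Rp
icorr = 0.029 / 42934 = 6.755×10^-7 A/cm^2

6.755×10^-7 A/cm^2


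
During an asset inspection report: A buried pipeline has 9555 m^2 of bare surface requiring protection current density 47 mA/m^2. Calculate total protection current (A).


I = area * current density, then convert mA → A (÷1000)
I = 9555 * 47 / 1000 = 449.09 A

449.09 A
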